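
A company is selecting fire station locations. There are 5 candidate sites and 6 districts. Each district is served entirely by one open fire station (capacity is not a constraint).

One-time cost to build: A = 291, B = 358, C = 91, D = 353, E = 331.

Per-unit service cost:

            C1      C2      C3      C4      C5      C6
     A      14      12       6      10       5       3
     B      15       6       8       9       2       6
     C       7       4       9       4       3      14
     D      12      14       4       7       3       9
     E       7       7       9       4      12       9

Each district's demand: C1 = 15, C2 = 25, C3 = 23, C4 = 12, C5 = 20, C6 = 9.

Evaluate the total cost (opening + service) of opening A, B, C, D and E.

Each district is assigned to its cheapest site among the open ones.
{A, B, C, D, E}: C1→C 7·15=105, C2→C 4·25=100, C3→D 4·23=92, C4→C 4·12=48, C5→B 2·20=40, C6→A 3·9=27. Service 412; fixed 1424; total 1836.

Total cost: 1836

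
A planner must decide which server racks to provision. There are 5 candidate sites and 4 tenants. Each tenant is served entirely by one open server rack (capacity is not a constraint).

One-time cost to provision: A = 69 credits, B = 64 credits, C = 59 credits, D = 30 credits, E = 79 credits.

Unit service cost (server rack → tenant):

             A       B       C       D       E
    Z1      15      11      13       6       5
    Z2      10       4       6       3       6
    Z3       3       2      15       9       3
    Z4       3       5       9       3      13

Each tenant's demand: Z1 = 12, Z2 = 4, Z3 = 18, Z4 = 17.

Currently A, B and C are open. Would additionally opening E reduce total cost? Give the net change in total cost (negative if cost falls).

Current service cost with {A, B, C}: 235.
Adding E: each tenant re-picks its cheapest; new service cost 163, saving 72.
Extra fixed cost: 79. Net change = 79 − 72 = 7.
(Totals: 427 → 434.)

No — net change +7 (cost rises by 7).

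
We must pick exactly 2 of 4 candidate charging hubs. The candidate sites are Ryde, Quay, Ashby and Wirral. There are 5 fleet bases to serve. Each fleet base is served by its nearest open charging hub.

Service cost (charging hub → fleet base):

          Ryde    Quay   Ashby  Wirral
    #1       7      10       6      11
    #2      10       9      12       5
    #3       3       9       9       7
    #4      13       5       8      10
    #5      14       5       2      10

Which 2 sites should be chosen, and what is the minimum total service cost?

With exactly 2 open, each fleet base uses its cheapest among the chosen.
{Ashby, Wirral}: #1→Ashby 6, #2→Wirral 5, #3→Wirral 7, #4→Ashby 8, #5→Ashby 2. Service cost 28.
{Ryde, Quay}: service cost 29
{Ryde, Ashby}: service cost 29
Among all 6 size-2 choices, {Ashby, Wirral} is lowest.

Choose Ashby and Wirral; total service cost 28.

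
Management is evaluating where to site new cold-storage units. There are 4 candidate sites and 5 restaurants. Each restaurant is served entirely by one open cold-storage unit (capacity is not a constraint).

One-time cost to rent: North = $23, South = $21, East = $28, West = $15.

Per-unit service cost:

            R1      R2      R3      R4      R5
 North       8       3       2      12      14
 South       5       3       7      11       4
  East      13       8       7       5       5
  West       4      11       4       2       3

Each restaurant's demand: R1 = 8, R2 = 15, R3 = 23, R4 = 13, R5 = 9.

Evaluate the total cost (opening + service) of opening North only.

Each restaurant is assigned to its cheapest site among the open ones.
{North}: R1→North 8·8=64, R2→North 3·15=45, R3→North 2·23=46, R4→North 12·13=156, R5→North 14·9=126. Service 437; fixed 23; total 460.

Total cost: 460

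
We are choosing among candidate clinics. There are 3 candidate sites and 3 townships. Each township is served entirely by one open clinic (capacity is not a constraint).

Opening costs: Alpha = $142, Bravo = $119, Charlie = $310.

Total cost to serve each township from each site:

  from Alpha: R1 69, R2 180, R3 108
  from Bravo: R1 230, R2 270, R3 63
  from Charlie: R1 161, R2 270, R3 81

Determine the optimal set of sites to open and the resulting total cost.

Open Alpha only; minimum total cost 499.

For any fixed open set, each township goes to its cheapest open site; total = fixed + service.
{Alpha}: R1→Alpha 69, R2→Alpha 180, R3→Alpha 108. Service 357; fixed 142; total 499.
{Alpha, Bravo}: service 312 + fixed 261 = 573
{Bravo}: service 563 + fixed 119 = 682
{Alpha, Bravo, Charlie}: service 312 + fixed 571 = 883
No other subset beats 499.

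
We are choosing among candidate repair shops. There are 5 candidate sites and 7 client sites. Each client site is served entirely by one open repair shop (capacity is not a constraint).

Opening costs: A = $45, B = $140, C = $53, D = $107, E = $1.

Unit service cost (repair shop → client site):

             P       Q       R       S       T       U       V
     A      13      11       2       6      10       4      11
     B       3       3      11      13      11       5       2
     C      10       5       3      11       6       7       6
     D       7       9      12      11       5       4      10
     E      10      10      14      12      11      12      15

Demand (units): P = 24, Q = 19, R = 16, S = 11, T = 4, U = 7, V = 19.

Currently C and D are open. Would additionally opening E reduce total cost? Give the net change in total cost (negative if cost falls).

Current service cost with {C, D}: 594.
Adding E: each client site re-picks its cheapest; new service cost 594, saving 0.
Extra fixed cost: 1. Net change = 1 − 0 = 1.
(Totals: 754 → 755.)

No — net change +1 (cost rises by 1).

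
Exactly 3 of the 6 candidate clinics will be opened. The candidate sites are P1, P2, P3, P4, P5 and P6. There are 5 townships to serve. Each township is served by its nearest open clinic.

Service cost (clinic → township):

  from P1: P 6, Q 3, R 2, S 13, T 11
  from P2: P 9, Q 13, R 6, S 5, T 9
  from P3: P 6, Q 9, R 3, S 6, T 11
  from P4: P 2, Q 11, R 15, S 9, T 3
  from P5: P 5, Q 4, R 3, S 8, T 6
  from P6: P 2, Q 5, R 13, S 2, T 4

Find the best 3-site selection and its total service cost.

With exactly 3 open, each township uses its cheapest among the chosen.
{P1, P4, P6}: P→P4 2, Q→P1 3, R→P1 2, S→P6 2, T→P4 3. Service cost 12.
{P1, P2, P6}: service cost 13
{P1, P3, P6}: service cost 13
Among all 20 size-3 choices, {P1, P4, P6} is lowest.

Choose P1, P4 and P6; total service cost 12.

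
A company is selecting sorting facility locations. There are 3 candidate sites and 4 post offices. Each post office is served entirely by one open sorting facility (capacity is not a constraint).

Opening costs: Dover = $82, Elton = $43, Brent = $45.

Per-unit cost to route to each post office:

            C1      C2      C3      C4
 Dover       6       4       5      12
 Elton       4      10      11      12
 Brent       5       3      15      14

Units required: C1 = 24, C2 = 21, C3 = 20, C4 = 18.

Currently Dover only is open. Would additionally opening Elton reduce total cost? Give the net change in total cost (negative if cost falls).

Yes — net change −5 (cost falls by 5).

Current service cost with {Dover}: 544.
Adding Elton: each post office re-picks its cheapest; new service cost 496, saving 48.
Extra fixed cost: 43. Net change = 43 − 48 = -5.
(Totals: 626 → 621.)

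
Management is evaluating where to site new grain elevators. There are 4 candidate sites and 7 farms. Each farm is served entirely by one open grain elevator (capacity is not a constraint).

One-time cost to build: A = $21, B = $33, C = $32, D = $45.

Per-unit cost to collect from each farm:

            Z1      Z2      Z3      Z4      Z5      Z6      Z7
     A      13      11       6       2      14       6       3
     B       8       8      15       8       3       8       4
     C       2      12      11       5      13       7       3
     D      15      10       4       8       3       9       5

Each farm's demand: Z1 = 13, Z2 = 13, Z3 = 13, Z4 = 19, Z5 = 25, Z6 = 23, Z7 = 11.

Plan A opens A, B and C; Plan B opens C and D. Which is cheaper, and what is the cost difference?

Plan A is cheaper by 71.

Plan A: {A, B, C}: Z1→C 2·13=26, Z2→B 8·13=104, Z3→A 6·13=78, Z4→A 2·19=38, Z5→B 3·25=75, Z6→A 6·23=138, Z7→A 3·11=33. Service 492; fixed 86; total 578.
Plan B: {C, D}: Z1→C 2·13=26, Z2→D 10·13=130, Z3→D 4·13=52, Z4→C 5·19=95, Z5→D 3·25=75, Z6→C 7·23=161, Z7→C 3·11=33. Service 572; fixed 77; total 649.
Difference: |578 − 649| = 71.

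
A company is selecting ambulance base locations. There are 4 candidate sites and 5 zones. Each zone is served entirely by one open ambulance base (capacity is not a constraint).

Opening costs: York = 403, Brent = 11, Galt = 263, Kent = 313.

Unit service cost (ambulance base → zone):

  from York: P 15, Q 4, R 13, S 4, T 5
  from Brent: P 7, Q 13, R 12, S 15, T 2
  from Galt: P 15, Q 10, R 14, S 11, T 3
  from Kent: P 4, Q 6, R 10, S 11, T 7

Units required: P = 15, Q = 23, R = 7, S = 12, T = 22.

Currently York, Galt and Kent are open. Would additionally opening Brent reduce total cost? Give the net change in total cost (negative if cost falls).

Yes — net change −11 (cost falls by 11).

Current service cost with {York, Galt, Kent}: 336.
Adding Brent: each zone re-picks its cheapest; new service cost 314, saving 22.
Extra fixed cost: 11. Net change = 11 − 22 = -11.
(Totals: 1315 → 1304.)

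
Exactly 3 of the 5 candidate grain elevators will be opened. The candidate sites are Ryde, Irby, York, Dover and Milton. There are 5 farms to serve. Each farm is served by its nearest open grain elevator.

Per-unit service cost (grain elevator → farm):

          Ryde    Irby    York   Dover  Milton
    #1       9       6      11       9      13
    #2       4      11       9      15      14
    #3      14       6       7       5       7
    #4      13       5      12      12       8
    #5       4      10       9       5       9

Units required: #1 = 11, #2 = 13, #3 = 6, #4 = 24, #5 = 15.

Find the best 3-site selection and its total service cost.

Choose Ryde, Irby and Dover; total service cost 328.

With exactly 3 open, each farm uses its cheapest among the chosen.
{Ryde, Irby, Dover}: #1→Irby 6·11=66, #2→Ryde 4·13=52, #3→Dover 5·6=30, #4→Irby 5·24=120, #5→Ryde 4·15=60. Service cost 328.
{Ryde, Irby, York}: service cost 334
{Ryde, Irby, Milton}: service cost 334
Among all 10 size-3 choices, {Ryde, Irby, Dover} is lowest.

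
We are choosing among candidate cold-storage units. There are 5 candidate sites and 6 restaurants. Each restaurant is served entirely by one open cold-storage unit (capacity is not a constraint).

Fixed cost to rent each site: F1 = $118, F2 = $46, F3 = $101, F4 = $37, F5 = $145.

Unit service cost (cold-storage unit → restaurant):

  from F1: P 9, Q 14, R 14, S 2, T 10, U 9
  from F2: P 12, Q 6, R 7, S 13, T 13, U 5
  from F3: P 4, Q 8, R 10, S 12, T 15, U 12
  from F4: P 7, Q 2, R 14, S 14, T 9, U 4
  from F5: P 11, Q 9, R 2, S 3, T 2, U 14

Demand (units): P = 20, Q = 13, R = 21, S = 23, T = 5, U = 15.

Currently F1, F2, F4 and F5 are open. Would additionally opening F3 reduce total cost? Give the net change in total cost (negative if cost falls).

Current service cost with {F1, F2, F4, F5}: 324.
Adding F3: each restaurant re-picks its cheapest; new service cost 264, saving 60.
Extra fixed cost: 101. Net change = 101 − 60 = 41.
(Totals: 670 → 711.)

No — net change +41 (cost rises by 41).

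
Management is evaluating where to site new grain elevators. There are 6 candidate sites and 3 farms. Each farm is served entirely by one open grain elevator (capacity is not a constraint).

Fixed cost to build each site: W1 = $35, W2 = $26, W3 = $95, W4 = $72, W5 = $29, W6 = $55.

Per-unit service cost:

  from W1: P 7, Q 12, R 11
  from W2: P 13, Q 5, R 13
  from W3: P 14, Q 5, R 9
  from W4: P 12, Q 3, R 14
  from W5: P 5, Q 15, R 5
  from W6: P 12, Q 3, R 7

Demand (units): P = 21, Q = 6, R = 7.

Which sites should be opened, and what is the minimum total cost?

Open W2 and W5; minimum total cost 225.

For any fixed open set, each farm goes to its cheapest open site; total = fixed + service.
{W2, W5}: P→W5 5·21=105, Q→W2 5·6=30, R→W5 5·7=35. Service 170; fixed 55; total 225.
{W5, W6}: service 158 + fixed 84 = 242
{W4, W5}: service 158 + fixed 101 = 259
{W1, W2, W3, W4, W5, W6}: P→W5 5·21=105, Q→W4 3·6=18, R→W5 5·7=35. Service 158; fixed 312; total 470.
No other subset beats 225.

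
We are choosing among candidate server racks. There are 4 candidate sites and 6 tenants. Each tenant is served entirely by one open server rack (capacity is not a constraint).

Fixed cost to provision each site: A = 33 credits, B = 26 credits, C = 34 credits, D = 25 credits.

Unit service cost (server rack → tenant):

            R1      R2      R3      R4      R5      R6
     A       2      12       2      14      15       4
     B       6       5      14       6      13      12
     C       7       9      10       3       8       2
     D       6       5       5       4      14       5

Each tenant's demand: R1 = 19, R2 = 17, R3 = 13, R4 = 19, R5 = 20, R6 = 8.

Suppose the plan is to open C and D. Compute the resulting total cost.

Each tenant is assigned to its cheapest site among the open ones.
{C, D}: R1→D 6·19=114, R2→D 5·17=85, R3→D 5·13=65, R4→C 3·19=57, R5→C 8·20=160, R6→C 2·8=16. Service 497; fixed 59; total 556.

Total cost: 556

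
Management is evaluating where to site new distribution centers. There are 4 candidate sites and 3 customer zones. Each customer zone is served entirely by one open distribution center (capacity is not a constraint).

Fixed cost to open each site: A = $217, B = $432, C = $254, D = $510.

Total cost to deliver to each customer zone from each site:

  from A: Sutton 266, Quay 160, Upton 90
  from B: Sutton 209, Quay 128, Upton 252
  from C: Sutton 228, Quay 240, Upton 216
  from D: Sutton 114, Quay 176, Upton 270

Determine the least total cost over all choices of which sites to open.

Minimum total cost: 733

For any fixed open set, each customer zone goes to its cheapest open site; total = fixed + service.
{A}: Sutton→A 266, Quay→A 160, Upton→A 90. Service 516; fixed 217; total 733.
{C}: Sutton→C 228, Quay→C 240, Upton→C 216. Service 684; fixed 254; total 938.
{A, C}: service 478 + fixed 471 = 949
{A, B, C, D}: service 332 + fixed 1413 = 1745
(All 15 nonempty subsets were checked; A only is lowest.)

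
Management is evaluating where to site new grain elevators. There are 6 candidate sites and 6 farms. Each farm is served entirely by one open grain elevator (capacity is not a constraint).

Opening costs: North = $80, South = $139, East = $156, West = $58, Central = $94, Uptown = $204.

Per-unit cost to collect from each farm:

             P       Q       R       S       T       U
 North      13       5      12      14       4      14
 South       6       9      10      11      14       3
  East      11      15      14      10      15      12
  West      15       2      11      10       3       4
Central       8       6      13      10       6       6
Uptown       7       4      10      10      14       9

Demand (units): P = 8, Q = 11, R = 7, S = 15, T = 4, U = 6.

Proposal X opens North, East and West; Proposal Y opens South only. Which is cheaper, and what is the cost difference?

Proposal Y is cheaper by 72.

Proposal X: {North, East, West}: P→East 11·8=88, Q→West 2·11=22, R→West 11·7=77, S→East 10·15=150, T→West 3·4=12, U→West 4·6=24. Service 373; fixed 294; total 667.
Proposal Y: {South}: P→South 6·8=48, Q→South 9·11=99, R→South 10·7=70, S→South 11·15=165, T→South 14·4=56, U→South 3·6=18. Service 456; fixed 139; total 595.
Difference: |667 − 595| = 72.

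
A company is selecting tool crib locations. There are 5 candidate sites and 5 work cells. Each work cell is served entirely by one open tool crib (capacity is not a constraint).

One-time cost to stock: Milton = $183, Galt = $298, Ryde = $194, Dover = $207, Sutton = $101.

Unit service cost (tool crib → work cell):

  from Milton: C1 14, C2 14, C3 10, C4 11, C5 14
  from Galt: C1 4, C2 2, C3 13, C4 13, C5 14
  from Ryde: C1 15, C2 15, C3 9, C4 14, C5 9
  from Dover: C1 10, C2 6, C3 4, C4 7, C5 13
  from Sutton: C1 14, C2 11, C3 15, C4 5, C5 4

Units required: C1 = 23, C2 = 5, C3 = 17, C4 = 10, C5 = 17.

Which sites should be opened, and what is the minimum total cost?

For any fixed open set, each work cell goes to its cheapest open site; total = fixed + service.
{Dover, Sutton}: C1→Dover 10·23=230, C2→Dover 6·5=30, C3→Dover 4·17=68, C4→Sutton 5·10=50, C5→Sutton 4·17=68. Service 446; fixed 308; total 754.
{Dover}: C1→Dover 10·23=230, C2→Dover 6·5=30, C3→Dover 4·17=68, C4→Dover 7·10=70, C5→Dover 13·17=221. Service 619; fixed 207; total 826.
{Galt, Sutton}: C1→Galt 4·23=92, C2→Galt 2·5=10, C3→Galt 13·17=221, C4→Sutton 5·10=50, C5→Sutton 4·17=68. Service 441; fixed 399; total 840.
{Milton, Galt, Ryde, Dover, Sutton}: C1→Galt 4·23=92, C2→Galt 2·5=10, C3→Dover 4·17=68, C4→Sutton 5·10=50, C5→Sutton 4·17=68. Service 288; fixed 983; total 1271.
No other subset beats 754.

Open Dover and Sutton; minimum total cost 754.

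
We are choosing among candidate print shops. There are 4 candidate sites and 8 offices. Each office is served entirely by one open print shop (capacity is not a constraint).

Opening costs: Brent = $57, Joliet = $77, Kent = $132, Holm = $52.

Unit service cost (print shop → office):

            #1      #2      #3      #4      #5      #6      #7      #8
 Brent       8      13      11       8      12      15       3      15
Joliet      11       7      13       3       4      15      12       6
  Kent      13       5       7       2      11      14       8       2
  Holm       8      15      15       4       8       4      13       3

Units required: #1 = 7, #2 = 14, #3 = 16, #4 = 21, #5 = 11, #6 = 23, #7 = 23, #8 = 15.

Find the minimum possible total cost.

For any fixed open set, each office goes to its cheapest open site; total = fixed + service.
{Brent, Kent, Holm}: #1→Brent 8·7=56, #2→Kent 5·14=70, #3→Kent 7·16=112, #4→Kent 2·21=42, #5→Holm 8·11=88, #6→Holm 4·23=92, #7→Brent 3·23=69, #8→Kent 2·15=30. Service 559; fixed 241; total 800.
{Brent, Joliet, Holm}: service 643 + fixed 186 = 829
{Brent, Joliet, Kent, Holm}: service 515 + fixed 318 = 833
{Holm}: service 1114 + fixed 52 = 1166
No other subset beats 800.

Minimum total cost: 800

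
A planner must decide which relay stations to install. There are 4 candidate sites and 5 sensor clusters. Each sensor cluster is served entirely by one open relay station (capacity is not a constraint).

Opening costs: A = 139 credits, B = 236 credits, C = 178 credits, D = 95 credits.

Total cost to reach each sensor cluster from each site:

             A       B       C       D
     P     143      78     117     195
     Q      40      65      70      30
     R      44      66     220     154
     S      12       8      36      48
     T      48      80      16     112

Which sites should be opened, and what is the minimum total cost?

Open A only; minimum total cost 426.

For any fixed open set, each sensor cluster goes to its cheapest open site; total = fixed + service.
{A}: P→A 143, Q→A 40, R→A 44, S→A 12, T→A 48. Service 287; fixed 139; total 426.
{A, D}: P→A 143, Q→D 30, R→A 44, S→A 12, T→A 48. Service 277; fixed 234; total 511.
{B}: P→B 78, Q→B 65, R→B 66, S→B 8, T→B 80. Service 297; fixed 236; total 533.
{A, B, C, D}: service 176 + fixed 648 = 824
(All 15 nonempty subsets were checked; A only is lowest.)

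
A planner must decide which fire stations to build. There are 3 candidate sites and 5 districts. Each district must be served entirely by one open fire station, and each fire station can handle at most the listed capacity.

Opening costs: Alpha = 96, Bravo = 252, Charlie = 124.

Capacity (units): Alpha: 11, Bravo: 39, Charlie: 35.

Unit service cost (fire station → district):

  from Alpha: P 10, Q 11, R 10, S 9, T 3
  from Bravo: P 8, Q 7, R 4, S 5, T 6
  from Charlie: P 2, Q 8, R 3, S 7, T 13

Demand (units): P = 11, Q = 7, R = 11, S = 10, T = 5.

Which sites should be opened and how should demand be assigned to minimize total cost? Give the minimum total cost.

Minimum total cost: 486

Open {Alpha, Charlie}: P→Charlie 2·11=22, Q→Charlie 8·7=56, R→Charlie 3·11=33, S→Alpha 9·10=90, T→Charlie 13·5=65.
Loads: Alpha carries 10/11, Charlie carries 34/35. Service 266; fixed 220; total 486.
Next best feasible plan costs 543.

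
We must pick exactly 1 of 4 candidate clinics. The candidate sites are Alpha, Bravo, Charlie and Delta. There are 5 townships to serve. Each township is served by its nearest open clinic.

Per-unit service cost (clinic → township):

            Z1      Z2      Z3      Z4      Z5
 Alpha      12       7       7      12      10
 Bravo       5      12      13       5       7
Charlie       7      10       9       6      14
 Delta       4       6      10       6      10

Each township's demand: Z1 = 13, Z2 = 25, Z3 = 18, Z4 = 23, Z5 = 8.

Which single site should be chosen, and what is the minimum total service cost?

With exactly 1 open, each township uses its cheapest among the chosen.
{Delta}: Z1→Delta 4·13=52, Z2→Delta 6·25=150, Z3→Delta 10·18=180, Z4→Delta 6·23=138, Z5→Delta 10·8=80. Service cost 600.
{Charlie}: service cost 753
{Bravo}: service cost 770
Among all 4 size-1 choices, {Delta} is lowest.

Choose Delta only; total service cost 600.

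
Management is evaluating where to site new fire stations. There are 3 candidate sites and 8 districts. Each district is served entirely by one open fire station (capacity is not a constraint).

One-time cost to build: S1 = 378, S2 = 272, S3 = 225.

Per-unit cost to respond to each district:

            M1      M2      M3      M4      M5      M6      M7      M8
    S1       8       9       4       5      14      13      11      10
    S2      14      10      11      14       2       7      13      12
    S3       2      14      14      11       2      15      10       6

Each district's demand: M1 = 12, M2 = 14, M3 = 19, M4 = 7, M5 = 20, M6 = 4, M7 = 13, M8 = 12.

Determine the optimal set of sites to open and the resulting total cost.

Open S3 only; minimum total cost 1090.

For any fixed open set, each district goes to its cheapest open site; total = fixed + service.
{S3}: M1→S3 2·12=24, M2→S3 14·14=196, M3→S3 14·19=266, M4→S3 11·7=77, M5→S3 2·20=40, M6→S3 15·4=60, M7→S3 10·13=130, M8→S3 6·12=72. Service 865; fixed 225; total 1090.
{S1, S3}: service 555 + fixed 603 = 1158
{S2, S3}: service 720 + fixed 497 = 1217
{S1, S2, S3}: service 531 + fixed 875 = 1406
No other subset beats 1090.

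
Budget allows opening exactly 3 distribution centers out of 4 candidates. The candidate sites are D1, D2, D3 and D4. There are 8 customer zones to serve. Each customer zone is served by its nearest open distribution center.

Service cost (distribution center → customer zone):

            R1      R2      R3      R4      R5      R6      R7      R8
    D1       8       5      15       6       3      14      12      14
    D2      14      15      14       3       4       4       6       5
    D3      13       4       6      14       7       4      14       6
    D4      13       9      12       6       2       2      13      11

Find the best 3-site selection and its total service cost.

With exactly 3 open, each customer zone uses its cheapest among the chosen.
{D1, D2, D3}: R1→D1 8, R2→D3 4, R3→D3 6, R4→D2 3, R5→D1 3, R6→D2 4, R7→D2 6, R8→D2 5. Service cost 39.
{D2, D3, D4}: service cost 41
{D1, D2, D4}: service cost 43
Among all 4 size-3 choices, {D1, D2, D3} is lowest.

Choose D1, D2 and D3; total service cost 39.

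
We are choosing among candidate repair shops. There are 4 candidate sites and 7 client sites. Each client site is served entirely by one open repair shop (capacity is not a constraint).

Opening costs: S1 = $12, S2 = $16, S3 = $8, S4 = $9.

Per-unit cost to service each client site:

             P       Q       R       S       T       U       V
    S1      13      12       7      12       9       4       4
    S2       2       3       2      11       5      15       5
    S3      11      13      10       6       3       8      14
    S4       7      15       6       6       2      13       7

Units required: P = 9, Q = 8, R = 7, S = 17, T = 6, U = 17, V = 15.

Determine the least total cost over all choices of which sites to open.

Minimum total cost: 335

For any fixed open set, each client site goes to its cheapest open site; total = fixed + service.
{S1, S2, S4}: P→S2 2·9=18, Q→S2 3·8=24, R→S2 2·7=14, S→S4 6·17=102, T→S4 2·6=12, U→S1 4·17=68, V→S1 4·15=60. Service 298; fixed 37; total 335.
{S1, S2, S3}: P→S2 2·9=18, Q→S2 3·8=24, R→S2 2·7=14, S→S3 6·17=102, T→S3 3·6=18, U→S1 4·17=68, V→S1 4·15=60. Service 304; fixed 36; total 340.
{S1, S2, S3, S4}: P→S2 2·9=18, Q→S2 3·8=24, R→S2 2·7=14, S→S3 6·17=102, T→S4 2·6=12, U→S1 4·17=68, V→S1 4·15=60. Service 298; fixed 45; total 343.
{S3}: service 739 + fixed 8 = 747
No other subset beats 335.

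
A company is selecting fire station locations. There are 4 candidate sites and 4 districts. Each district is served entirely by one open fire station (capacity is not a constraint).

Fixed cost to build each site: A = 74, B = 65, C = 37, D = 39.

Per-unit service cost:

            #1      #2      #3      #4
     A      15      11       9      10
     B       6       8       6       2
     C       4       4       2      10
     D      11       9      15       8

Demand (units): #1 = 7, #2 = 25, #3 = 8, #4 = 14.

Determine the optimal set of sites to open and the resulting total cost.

For any fixed open set, each district goes to its cheapest open site; total = fixed + service.
{B, C}: #1→C 4·7=28, #2→C 4·25=100, #3→C 2·8=16, #4→B 2·14=28. Service 172; fixed 102; total 274.
{B, C, D}: #1→C 4·7=28, #2→C 4·25=100, #3→C 2·8=16, #4→B 2·14=28. Service 172; fixed 141; total 313.
{C}: #1→C 4·7=28, #2→C 4·25=100, #3→C 2·8=16, #4→C 10·14=140. Service 284; fixed 37; total 321.
{A, B, C, D}: #1→C 4·7=28, #2→C 4·25=100, #3→C 2·8=16, #4→B 2·14=28. Service 172; fixed 215; total 387.
No other subset beats 274.

Open B and C; minimum total cost 274.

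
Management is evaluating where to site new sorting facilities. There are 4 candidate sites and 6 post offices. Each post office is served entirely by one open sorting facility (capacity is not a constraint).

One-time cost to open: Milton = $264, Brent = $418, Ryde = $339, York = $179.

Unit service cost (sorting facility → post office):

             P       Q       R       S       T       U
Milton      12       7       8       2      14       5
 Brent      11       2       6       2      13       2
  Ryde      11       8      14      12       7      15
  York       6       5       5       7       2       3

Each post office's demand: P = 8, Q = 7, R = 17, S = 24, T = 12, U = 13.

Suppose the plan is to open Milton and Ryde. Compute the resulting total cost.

Total cost: 1073

Each post office is assigned to its cheapest site among the open ones.
{Milton, Ryde}: P→Ryde 11·8=88, Q→Milton 7·7=49, R→Milton 8·17=136, S→Milton 2·24=48, T→Ryde 7·12=84, U→Milton 5·13=65. Service 470; fixed 603; total 1073.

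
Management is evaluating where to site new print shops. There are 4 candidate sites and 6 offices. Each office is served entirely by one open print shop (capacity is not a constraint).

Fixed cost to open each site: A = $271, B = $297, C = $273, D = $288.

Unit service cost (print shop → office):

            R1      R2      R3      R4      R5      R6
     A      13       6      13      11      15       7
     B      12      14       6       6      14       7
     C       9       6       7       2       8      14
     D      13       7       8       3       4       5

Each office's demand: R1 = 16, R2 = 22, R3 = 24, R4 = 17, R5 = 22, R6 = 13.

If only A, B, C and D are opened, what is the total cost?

Total cost: 1736

Each office is assigned to its cheapest site among the open ones.
{A, B, C, D}: R1→C 9·16=144, R2→A 6·22=132, R3→B 6·24=144, R4→C 2·17=34, R5→D 4·22=88, R6→D 5·13=65. Service 607; fixed 1129; total 1736.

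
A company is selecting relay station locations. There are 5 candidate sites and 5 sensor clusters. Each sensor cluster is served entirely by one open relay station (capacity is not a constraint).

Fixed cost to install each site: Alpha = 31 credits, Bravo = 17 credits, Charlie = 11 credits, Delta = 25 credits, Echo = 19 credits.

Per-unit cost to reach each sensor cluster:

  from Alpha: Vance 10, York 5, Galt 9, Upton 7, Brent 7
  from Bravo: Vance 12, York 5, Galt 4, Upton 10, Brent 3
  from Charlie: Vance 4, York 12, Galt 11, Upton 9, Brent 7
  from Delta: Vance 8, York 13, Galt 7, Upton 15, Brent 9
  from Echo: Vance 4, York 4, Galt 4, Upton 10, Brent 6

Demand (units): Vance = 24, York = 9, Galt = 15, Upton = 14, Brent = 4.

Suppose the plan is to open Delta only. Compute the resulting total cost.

Each sensor cluster is assigned to its cheapest site among the open ones.
{Delta}: Vance→Delta 8·24=192, York→Delta 13·9=117, Galt→Delta 7·15=105, Upton→Delta 15·14=210, Brent→Delta 9·4=36. Service 660; fixed 25; total 685.

Total cost: 685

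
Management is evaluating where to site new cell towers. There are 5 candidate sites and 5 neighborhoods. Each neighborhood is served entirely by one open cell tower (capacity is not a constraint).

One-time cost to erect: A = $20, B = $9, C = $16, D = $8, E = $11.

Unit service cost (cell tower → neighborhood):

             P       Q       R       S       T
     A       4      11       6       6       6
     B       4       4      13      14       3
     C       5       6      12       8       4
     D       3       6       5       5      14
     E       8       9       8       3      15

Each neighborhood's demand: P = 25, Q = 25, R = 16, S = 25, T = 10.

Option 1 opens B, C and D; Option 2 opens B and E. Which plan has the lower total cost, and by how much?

Option 1 is cheaper by 10.

Option 1: {B, C, D}: P→D 3·25=75, Q→B 4·25=100, R→D 5·16=80, S→D 5·25=125, T→B 3·10=30. Service 410; fixed 33; total 443.
Option 2: {B, E}: P→B 4·25=100, Q→B 4·25=100, R→E 8·16=128, S→E 3·25=75, T→B 3·10=30. Service 433; fixed 20; total 453.
Difference: |443 − 453| = 10.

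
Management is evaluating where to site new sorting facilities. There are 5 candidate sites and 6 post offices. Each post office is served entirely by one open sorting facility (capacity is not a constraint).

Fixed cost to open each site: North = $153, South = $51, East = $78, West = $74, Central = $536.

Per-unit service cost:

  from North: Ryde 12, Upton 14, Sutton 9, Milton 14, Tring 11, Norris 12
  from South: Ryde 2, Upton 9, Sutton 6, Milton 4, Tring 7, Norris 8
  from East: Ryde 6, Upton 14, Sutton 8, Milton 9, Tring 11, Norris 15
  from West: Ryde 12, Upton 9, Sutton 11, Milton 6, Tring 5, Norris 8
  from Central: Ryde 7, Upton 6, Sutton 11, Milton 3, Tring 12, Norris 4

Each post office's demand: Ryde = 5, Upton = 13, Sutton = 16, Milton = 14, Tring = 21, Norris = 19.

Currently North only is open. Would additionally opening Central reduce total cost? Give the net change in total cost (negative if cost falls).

Current service cost with {North}: 1041.
Adding Central: each post office re-picks its cheapest; new service cost 606, saving 435.
Extra fixed cost: 536. Net change = 536 − 435 = 101.
(Totals: 1194 → 1295.)

No — net change +101 (cost rises by 101).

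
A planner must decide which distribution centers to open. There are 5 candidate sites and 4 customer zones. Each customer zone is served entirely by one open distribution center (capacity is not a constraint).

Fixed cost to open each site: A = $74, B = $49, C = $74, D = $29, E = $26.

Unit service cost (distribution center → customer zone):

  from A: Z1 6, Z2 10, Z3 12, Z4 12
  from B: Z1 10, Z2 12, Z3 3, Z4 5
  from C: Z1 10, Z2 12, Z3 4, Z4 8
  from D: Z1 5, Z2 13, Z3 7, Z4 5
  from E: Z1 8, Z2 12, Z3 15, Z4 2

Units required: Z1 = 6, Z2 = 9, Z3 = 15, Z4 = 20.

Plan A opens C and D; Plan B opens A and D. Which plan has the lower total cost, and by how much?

Plan A: {C, D}: Z1→D 5·6=30, Z2→C 12·9=108, Z3→C 4·15=60, Z4→D 5·20=100. Service 298; fixed 103; total 401.
Plan B: {A, D}: Z1→D 5·6=30, Z2→A 10·9=90, Z3→D 7·15=105, Z4→D 5·20=100. Service 325; fixed 103; total 428.
Difference: |401 − 428| = 27.

Plan A is cheaper by 27.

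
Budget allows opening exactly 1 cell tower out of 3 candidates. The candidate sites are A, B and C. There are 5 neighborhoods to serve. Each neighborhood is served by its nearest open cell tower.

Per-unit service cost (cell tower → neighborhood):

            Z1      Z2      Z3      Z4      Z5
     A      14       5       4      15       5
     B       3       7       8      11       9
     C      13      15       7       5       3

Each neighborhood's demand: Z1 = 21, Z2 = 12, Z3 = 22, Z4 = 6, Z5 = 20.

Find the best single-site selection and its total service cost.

Choose B only; total service cost 569.

With exactly 1 open, each neighborhood uses its cheapest among the chosen.
{B}: Z1→B 3·21=63, Z2→B 7·12=84, Z3→B 8·22=176, Z4→B 11·6=66, Z5→B 9·20=180. Service cost 569.
{A}: service cost 632
{C}: service cost 697
Among all 3 size-1 choices, {B} is lowest.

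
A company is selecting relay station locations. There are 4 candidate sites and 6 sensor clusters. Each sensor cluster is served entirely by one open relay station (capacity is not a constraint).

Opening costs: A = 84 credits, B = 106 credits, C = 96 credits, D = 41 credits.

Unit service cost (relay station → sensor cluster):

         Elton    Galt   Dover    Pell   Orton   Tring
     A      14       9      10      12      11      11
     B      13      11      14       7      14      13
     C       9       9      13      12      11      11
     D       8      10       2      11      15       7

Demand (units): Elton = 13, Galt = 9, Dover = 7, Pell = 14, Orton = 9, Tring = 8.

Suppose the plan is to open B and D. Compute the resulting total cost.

Each sensor cluster is assigned to its cheapest site among the open ones.
{B, D}: Elton→D 8·13=104, Galt→D 10·9=90, Dover→D 2·7=14, Pell→B 7·14=98, Orton→B 14·9=126, Tring→D 7·8=56. Service 488; fixed 147; total 635.

Total cost: 635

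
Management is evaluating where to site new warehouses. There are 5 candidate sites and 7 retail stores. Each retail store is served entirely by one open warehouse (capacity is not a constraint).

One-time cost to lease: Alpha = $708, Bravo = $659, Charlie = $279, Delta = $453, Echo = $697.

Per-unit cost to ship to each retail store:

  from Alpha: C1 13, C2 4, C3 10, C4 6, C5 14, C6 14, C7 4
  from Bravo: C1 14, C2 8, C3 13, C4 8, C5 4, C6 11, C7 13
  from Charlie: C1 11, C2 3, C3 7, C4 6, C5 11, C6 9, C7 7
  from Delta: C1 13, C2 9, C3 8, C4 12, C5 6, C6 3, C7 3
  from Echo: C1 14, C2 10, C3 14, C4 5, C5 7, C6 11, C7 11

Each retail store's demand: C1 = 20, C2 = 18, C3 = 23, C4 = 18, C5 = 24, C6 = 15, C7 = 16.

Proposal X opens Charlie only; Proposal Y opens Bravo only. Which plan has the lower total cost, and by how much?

Proposal X: {Charlie}: C1→Charlie 11·20=220, C2→Charlie 3·18=54, C3→Charlie 7·23=161, C4→Charlie 6·18=108, C5→Charlie 11·24=264, C6→Charlie 9·15=135, C7→Charlie 7·16=112. Service 1054; fixed 279; total 1333.
Proposal Y: {Bravo}: C1→Bravo 14·20=280, C2→Bravo 8·18=144, C3→Bravo 13·23=299, C4→Bravo 8·18=144, C5→Bravo 4·24=96, C6→Bravo 11·15=165, C7→Bravo 13·16=208. Service 1336; fixed 659; total 1995.
Difference: |1333 − 1995| = 662.

Proposal X is cheaper by 662.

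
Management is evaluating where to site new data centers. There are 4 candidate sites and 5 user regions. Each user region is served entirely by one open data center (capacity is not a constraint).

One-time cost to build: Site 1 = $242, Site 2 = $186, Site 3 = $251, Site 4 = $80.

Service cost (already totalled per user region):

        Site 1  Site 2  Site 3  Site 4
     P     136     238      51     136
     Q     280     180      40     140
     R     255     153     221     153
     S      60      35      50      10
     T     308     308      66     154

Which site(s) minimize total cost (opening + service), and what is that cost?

Open Site 3 and Site 4; minimum total cost 651.

For any fixed open set, each user region goes to its cheapest open site; total = fixed + service.
{Site 3, Site 4}: P→Site 3 51, Q→Site 3 40, R→Site 4 153, S→Site 4 10, T→Site 3 66. Service 320; fixed 331; total 651.
{Site 4}: service 593 + fixed 80 = 673
{Site 3}: service 428 + fixed 251 = 679
{Site 1, Site 2, Site 3, Site 4}: service 320 + fixed 759 = 1079
No other subset beats 651.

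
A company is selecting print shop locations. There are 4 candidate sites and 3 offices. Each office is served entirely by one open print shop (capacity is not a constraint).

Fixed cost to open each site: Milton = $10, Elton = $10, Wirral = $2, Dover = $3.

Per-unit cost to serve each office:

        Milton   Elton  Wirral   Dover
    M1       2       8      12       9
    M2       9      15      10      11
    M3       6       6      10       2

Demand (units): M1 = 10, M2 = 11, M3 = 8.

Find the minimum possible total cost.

Minimum total cost: 148

For any fixed open set, each office goes to its cheapest open site; total = fixed + service.
{Milton, Dover}: M1→Milton 2·10=20, M2→Milton 9·11=99, M3→Dover 2·8=16. Service 135; fixed 13; total 148.
{Milton, Wirral, Dover}: M1→Milton 2·10=20, M2→Milton 9·11=99, M3→Dover 2·8=16. Service 135; fixed 15; total 150.
{Milton, Elton, Dover}: service 135 + fixed 23 = 158
{Milton, Elton, Wirral, Dover}: M1→Milton 2·10=20, M2→Milton 9·11=99, M3→Dover 2·8=16. Service 135; fixed 25; total 160.
No other subset beats 148.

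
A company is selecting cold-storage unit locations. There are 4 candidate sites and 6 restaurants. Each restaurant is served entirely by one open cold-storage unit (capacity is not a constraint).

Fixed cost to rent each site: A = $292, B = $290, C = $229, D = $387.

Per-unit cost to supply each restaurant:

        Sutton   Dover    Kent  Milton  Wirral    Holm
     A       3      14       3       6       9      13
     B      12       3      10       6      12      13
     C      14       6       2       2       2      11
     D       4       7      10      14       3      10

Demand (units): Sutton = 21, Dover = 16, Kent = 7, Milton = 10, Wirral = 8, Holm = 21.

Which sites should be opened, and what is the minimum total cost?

For any fixed open set, each restaurant goes to its cheapest open site; total = fixed + service.
{C}: Sutton→C 14·21=294, Dover→C 6·16=96, Kent→C 2·7=14, Milton→C 2·10=20, Wirral→C 2·8=16, Holm→C 11·21=231. Service 671; fixed 229; total 900.
{A, C}: Sutton→A 3·21=63, Dover→C 6·16=96, Kent→C 2·7=14, Milton→C 2·10=20, Wirral→C 2·8=16, Holm→C 11·21=231. Service 440; fixed 521; total 961.
{A}: service 713 + fixed 292 = 1005
{A, B, C, D}: Sutton→A 3·21=63, Dover→B 3·16=48, Kent→C 2·7=14, Milton→C 2·10=20, Wirral→C 2·8=16, Holm→D 10·21=210. Service 371; fixed 1198; total 1569.
No other subset beats 900.

Open C only; minimum total cost 900.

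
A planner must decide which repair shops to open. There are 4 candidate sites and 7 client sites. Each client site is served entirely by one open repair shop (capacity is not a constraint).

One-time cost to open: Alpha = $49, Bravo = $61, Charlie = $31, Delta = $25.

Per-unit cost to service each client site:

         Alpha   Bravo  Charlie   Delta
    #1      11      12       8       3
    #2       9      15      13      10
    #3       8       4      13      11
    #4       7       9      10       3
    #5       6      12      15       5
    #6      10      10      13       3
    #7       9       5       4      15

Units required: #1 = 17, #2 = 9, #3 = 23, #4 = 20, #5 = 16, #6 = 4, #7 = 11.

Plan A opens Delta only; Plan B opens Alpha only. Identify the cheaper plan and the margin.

Plan A is cheaper by 140.

Plan A: {Delta}: #1→Delta 3·17=51, #2→Delta 10·9=90, #3→Delta 11·23=253, #4→Delta 3·20=60, #5→Delta 5·16=80, #6→Delta 3·4=12, #7→Delta 15·11=165. Service 711; fixed 25; total 736.
Plan B: {Alpha}: #1→Alpha 11·17=187, #2→Alpha 9·9=81, #3→Alpha 8·23=184, #4→Alpha 7·20=140, #5→Alpha 6·16=96, #6→Alpha 10·4=40, #7→Alpha 9·11=99. Service 827; fixed 49; total 876.
Difference: |736 − 876| = 140.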